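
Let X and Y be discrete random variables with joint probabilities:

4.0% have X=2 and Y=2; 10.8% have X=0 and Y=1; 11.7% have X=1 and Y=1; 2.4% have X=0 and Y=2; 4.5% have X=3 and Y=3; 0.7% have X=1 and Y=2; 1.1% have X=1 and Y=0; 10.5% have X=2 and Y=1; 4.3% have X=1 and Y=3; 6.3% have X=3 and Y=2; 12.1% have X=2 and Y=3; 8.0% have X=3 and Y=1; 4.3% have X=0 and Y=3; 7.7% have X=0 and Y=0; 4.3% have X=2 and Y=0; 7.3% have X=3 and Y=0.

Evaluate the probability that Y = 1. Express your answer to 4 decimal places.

P(Y=1) = 0.108 + 0.117 + 0.105 + 0.080 = 0.410.

0.4100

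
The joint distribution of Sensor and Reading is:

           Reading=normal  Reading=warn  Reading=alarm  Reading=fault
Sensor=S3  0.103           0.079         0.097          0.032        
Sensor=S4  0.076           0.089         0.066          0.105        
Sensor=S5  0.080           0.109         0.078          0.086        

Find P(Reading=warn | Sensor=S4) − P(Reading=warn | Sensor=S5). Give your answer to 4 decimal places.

-0.0439

P(Sensor=S4) = 0.076 + 0.089 + 0.066 + 0.105 = 0.336; P(Reading=warn | Sensor=S4) = 0.089/0.336 = 0.26488.
P(Sensor=S5) = 0.080 + 0.109 + 0.078 + 0.086 = 0.353; P(Reading=warn | Sensor=S5) = 0.109/0.353 = 0.30878.
Difference = -0.0439.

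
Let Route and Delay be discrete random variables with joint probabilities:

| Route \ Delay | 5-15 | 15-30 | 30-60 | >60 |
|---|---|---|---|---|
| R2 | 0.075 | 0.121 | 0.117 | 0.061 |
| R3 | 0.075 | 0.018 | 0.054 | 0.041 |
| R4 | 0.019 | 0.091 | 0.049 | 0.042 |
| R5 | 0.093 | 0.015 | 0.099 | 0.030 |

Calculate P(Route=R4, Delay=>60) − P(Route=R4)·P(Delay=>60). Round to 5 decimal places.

P(Route=R4) = 0.019 + 0.091 + 0.049 + 0.042 = 0.201.
P(Delay=>60) = 0.061 + 0.041 + 0.042 + 0.030 = 0.174.
P(Route=R4, Delay=>60) − P(Route=R4)P(Delay=>60) = 0.042 − 0.201×0.174 = 0.00703.

0.00703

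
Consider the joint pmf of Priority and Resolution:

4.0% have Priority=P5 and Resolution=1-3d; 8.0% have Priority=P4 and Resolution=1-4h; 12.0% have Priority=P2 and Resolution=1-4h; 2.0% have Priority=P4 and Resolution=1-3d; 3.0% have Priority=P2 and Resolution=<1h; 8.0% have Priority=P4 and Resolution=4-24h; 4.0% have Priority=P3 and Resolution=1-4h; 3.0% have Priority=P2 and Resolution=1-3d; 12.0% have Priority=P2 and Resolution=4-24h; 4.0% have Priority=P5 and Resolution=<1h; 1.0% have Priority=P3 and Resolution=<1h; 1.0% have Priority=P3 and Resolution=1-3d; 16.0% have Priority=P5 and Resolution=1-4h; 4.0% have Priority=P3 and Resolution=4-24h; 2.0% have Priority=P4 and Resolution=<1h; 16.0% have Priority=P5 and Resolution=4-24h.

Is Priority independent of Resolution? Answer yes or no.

Every cell satisfies P(Priority,Resolution) = P(Priority)·P(Resolution). For instance P(Priority=P4) = 0.200, P(Resolution=<1h) = 0.100, and 0.200×0.100 = 0.020 matches the joint entry. So Priority and Resolution are independent.

yes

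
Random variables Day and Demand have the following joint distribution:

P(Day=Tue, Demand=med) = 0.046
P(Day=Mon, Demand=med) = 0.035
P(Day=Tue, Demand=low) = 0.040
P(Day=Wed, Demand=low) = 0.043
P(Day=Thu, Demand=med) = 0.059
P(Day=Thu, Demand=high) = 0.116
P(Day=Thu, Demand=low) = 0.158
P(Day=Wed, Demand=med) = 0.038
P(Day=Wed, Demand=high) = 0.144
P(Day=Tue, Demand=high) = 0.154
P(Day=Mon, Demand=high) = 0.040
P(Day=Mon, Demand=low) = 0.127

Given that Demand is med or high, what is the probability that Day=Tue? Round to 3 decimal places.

0.316

P(Demand=med) = 0.035 + 0.046 + 0.038 + 0.059 = 0.178.
P(Demand=high) = 0.040 + 0.154 + 0.144 + 0.116 = 0.454.
P(Demand ∈ {med, high}) = 0.178 + 0.454 = 0.632; P(Day=Tue, Demand ∈ {med, high}) = 0.046 + 0.154 = 0.200.
P(Day=Tue | Demand ∈ {med, high}) = 0.200/0.632 = 0.316.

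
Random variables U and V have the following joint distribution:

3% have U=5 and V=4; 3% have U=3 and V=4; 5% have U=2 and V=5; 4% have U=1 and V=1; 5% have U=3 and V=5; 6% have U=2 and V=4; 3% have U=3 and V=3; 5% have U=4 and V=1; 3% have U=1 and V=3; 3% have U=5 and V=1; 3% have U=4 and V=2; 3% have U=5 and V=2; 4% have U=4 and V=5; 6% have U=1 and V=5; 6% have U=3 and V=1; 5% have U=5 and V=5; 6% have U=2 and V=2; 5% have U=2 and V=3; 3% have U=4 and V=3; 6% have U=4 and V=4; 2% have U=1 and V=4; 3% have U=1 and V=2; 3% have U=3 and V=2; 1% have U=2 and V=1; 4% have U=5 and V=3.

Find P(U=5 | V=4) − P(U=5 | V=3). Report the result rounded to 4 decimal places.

P(V=4) = 0.02 + 0.06 + 0.03 + 0.06 + 0.03 = 0.20; P(U=5 | V=4) = 0.03/0.20 = 0.15000.
P(V=3) = 0.03 + 0.05 + 0.03 + 0.03 + 0.04 = 0.18; P(U=5 | V=3) = 0.04/0.18 = 0.22222.
Difference = -0.0722.

-0.0722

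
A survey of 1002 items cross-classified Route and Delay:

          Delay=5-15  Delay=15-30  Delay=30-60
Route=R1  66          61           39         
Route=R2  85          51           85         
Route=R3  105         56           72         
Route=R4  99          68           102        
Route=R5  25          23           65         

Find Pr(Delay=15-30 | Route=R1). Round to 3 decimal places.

Total with Route=R1: 66 + 61 + 39 = 166.
P(Delay=15-30 | Route=R1) = 61/166 = 0.367.

0.367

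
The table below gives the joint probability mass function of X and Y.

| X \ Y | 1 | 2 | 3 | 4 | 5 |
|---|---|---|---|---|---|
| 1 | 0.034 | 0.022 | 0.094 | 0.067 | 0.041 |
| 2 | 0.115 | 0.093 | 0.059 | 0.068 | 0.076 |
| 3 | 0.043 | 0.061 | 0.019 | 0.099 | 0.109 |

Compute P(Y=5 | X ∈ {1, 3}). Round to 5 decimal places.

0.25467

P(X=1) = 0.034 + 0.022 + 0.094 + 0.067 + 0.041 = 0.258.
P(X=3) = 0.043 + 0.061 + 0.019 + 0.099 + 0.109 = 0.331.
P(X ∈ {1, 3}) = 0.258 + 0.331 = 0.589; P(Y=5, X ∈ {1, 3}) = 0.041 + 0.109 = 0.150.
P(Y=5 | X ∈ {1, 3}) = 0.150/0.589 = 0.25467.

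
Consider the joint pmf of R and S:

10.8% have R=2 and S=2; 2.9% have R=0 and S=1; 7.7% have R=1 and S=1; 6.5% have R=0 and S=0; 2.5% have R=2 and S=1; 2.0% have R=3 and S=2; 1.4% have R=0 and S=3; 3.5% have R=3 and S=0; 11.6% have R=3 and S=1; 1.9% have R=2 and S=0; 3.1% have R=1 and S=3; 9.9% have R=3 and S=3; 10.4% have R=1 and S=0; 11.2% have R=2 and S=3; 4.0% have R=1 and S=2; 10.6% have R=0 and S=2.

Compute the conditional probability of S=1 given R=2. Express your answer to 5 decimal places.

0.09470

P(R=2) = 0.019 + 0.025 + 0.108 + 0.112 = 0.264.
P(S=1 | R=2) = 0.025/0.264 = 0.09470.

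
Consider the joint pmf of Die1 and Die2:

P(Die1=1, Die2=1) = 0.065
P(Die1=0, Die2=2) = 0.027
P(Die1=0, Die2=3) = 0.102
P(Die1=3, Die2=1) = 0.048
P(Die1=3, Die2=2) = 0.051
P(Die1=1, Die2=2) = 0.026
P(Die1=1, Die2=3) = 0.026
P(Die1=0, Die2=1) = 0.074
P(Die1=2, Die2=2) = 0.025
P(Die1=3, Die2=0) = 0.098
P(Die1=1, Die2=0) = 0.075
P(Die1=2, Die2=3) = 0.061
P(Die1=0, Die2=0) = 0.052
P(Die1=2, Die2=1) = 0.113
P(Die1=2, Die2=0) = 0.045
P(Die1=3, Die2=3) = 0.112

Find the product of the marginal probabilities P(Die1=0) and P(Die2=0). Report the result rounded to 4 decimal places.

0.0689

P(Die1=0) = 0.052 + 0.074 + 0.027 + 0.102 = 0.255.
P(Die2=0) = 0.052 + 0.075 + 0.045 + 0.098 = 0.270.
Product: 0.255 × 0.270 = 0.0689.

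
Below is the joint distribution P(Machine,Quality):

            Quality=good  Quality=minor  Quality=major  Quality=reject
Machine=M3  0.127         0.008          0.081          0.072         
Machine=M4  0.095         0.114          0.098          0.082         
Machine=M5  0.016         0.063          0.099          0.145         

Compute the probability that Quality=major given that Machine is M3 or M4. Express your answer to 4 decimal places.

P(Machine=M3) = 0.127 + 0.008 + 0.081 + 0.072 = 0.288.
P(Machine=M4) = 0.095 + 0.114 + 0.098 + 0.082 = 0.389.
P(Machine ∈ {M3, M4}) = 0.288 + 0.389 = 0.677; P(Quality=major, Machine ∈ {M3, M4}) = 0.081 + 0.098 = 0.179.
P(Quality=major | Machine ∈ {M3, M4}) = 0.179/0.677 = 0.2644.

0.2644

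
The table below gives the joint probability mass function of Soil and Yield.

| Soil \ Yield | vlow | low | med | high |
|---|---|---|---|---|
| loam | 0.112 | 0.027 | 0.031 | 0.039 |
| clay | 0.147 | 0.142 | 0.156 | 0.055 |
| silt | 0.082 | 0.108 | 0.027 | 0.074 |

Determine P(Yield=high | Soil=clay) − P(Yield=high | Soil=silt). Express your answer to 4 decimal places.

-0.1443

P(Soil=clay) = 0.147 + 0.142 + 0.156 + 0.055 = 0.500; P(Yield=high | Soil=clay) = 0.055/0.500 = 0.11000.
P(Soil=silt) = 0.082 + 0.108 + 0.027 + 0.074 = 0.291; P(Yield=high | Soil=silt) = 0.074/0.291 = 0.25430.
Difference = -0.1443.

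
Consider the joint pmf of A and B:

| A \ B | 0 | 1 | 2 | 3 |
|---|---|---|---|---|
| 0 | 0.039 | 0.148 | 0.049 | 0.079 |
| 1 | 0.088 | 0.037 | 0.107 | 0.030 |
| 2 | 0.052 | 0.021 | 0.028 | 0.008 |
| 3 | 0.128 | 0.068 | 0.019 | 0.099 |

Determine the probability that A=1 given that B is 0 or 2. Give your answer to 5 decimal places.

P(B=0) = 0.039 + 0.088 + 0.052 + 0.128 = 0.307.
P(B=2) = 0.049 + 0.107 + 0.028 + 0.019 = 0.203.
P(B ∈ {0, 2}) = 0.307 + 0.203 = 0.510; P(A=1, B ∈ {0, 2}) = 0.088 + 0.107 = 0.195.
P(A=1 | B ∈ {0, 2}) = 0.195/0.510 = 0.38235.

0.38235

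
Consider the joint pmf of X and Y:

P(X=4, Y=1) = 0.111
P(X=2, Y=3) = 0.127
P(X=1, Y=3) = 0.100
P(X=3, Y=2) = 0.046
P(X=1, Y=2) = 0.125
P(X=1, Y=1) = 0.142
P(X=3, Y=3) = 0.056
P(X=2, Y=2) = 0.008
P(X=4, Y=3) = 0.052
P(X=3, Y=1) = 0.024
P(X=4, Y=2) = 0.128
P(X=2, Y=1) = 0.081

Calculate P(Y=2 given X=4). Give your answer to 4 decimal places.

0.4399

P(X=4) = 0.111 + 0.128 + 0.052 = 0.291.
P(Y=2 | X=4) = 0.128/0.291 = 0.4399.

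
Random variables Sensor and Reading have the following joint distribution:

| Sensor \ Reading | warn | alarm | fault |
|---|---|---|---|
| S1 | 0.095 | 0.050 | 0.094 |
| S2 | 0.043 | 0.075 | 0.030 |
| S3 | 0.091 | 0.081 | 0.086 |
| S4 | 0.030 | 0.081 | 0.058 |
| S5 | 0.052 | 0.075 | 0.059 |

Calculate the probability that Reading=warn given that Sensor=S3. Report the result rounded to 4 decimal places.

P(Sensor=S3) = 0.091 + 0.081 + 0.086 = 0.258.
P(Reading=warn | Sensor=S3) = 0.091/0.258 = 0.3527.

0.3527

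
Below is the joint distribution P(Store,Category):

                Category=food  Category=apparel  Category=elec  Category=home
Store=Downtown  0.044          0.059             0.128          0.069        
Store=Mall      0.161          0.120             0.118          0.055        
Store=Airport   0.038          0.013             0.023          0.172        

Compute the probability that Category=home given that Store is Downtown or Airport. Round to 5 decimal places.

P(Store=Downtown) = 0.044 + 0.059 + 0.128 + 0.069 = 0.300.
P(Store=Airport) = 0.038 + 0.013 + 0.023 + 0.172 = 0.246.
P(Store ∈ {Downtown, Airport}) = 0.300 + 0.246 = 0.546; P(Category=home, Store ∈ {Downtown, Airport}) = 0.069 + 0.172 = 0.241.
P(Category=home | Store ∈ {Downtown, Airport}) = 0.241/0.546 = 0.44139.

0.44139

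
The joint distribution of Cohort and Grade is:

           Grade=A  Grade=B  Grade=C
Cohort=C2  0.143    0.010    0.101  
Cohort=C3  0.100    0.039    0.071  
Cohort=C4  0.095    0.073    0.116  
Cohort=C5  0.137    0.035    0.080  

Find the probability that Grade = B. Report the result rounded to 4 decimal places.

0.1570

P(Grade=B) = 0.010 + 0.039 + 0.073 + 0.035 = 0.157.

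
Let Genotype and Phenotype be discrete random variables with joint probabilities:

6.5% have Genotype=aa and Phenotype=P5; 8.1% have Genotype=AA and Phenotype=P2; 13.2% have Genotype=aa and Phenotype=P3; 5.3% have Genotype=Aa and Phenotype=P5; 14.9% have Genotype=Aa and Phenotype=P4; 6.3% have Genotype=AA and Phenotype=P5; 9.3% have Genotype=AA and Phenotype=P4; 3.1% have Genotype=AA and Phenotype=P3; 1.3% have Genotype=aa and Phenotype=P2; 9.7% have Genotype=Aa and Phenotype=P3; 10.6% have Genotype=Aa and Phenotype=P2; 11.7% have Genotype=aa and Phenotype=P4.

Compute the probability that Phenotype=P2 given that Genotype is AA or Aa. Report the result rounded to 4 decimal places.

P(Genotype=AA) = 0.081 + 0.031 + 0.093 + 0.063 = 0.268.
P(Genotype=Aa) = 0.106 + 0.097 + 0.149 + 0.053 = 0.405.
P(Genotype ∈ {AA, Aa}) = 0.268 + 0.405 = 0.673; P(Phenotype=P2, Genotype ∈ {AA, Aa}) = 0.081 + 0.106 = 0.187.
P(Phenotype=P2 | Genotype ∈ {AA, Aa}) = 0.187/0.673 = 0.2779.

0.2779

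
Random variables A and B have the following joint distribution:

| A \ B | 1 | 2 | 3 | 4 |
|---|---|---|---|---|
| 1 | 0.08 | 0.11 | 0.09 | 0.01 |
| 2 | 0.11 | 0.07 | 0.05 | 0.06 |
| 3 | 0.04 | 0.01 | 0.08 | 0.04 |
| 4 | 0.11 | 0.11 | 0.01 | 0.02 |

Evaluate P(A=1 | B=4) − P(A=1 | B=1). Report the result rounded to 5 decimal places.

P(B=4) = 0.01 + 0.06 + 0.04 + 0.02 = 0.13; P(A=1 | B=4) = 0.01/0.13 = 0.076923.
P(B=1) = 0.08 + 0.11 + 0.04 + 0.11 = 0.34; P(A=1 | B=1) = 0.08/0.34 = 0.235294.
Difference = -0.15837.

-0.15837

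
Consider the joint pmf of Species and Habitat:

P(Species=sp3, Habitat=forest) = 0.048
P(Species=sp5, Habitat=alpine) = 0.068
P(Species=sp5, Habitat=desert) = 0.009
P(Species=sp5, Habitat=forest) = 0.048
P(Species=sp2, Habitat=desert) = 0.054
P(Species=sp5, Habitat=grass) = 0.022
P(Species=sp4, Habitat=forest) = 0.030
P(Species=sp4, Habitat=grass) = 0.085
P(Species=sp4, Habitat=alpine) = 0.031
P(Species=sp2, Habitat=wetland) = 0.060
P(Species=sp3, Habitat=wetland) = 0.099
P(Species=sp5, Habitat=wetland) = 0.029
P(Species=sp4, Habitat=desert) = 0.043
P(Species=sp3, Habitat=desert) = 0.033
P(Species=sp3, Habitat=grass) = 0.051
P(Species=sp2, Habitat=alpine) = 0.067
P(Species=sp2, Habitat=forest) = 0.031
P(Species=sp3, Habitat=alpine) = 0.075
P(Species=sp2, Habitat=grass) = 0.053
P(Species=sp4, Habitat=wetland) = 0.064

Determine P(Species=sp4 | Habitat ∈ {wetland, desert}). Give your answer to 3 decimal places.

P(Habitat=wetland) = 0.060 + 0.099 + 0.064 + 0.029 = 0.252.
P(Habitat=desert) = 0.054 + 0.033 + 0.043 + 0.009 = 0.139.
P(Habitat ∈ {wetland, desert}) = 0.252 + 0.139 = 0.391; P(Species=sp4, Habitat ∈ {wetland, desert}) = 0.064 + 0.043 = 0.107.
P(Species=sp4 | Habitat ∈ {wetland, desert}) = 0.107/0.391 = 0.274.

0.274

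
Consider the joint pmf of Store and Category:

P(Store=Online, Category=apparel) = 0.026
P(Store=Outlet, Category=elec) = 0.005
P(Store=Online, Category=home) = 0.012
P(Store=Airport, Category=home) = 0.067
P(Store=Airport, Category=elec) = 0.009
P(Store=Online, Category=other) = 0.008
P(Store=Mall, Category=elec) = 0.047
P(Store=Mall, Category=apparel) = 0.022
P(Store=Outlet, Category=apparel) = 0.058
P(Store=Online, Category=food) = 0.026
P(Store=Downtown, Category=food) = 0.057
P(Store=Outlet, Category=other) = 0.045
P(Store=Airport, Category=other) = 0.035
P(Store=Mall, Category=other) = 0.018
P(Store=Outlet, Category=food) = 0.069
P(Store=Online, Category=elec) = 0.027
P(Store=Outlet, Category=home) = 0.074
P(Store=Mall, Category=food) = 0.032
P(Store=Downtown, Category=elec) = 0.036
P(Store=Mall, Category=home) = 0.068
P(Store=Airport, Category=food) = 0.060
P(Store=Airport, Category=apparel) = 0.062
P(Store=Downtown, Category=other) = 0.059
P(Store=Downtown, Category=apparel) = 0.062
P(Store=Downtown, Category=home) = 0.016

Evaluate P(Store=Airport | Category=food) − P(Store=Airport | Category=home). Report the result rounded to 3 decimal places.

-0.037

P(Category=food) = 0.057 + 0.032 + 0.060 + 0.069 + 0.026 = 0.244; P(Store=Airport | Category=food) = 0.060/0.244 = 0.2459.
P(Category=home) = 0.016 + 0.068 + 0.067 + 0.074 + 0.012 = 0.237; P(Store=Airport | Category=home) = 0.067/0.237 = 0.2827.
Difference = -0.037.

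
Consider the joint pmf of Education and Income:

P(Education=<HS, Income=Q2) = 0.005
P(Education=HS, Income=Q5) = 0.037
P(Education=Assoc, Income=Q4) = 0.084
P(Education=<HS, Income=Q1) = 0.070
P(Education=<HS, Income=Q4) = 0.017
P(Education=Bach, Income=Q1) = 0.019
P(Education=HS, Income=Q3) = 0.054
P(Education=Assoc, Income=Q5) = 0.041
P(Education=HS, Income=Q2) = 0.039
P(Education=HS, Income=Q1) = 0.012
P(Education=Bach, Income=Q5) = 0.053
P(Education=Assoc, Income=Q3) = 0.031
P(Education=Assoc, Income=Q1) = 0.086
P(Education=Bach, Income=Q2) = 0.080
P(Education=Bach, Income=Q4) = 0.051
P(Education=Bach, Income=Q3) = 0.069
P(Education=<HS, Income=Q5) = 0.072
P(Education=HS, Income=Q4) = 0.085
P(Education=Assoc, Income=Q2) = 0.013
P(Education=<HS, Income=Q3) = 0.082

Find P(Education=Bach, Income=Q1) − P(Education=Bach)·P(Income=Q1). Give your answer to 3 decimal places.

P(Education=Bach) = 0.019 + 0.080 + 0.069 + 0.051 + 0.053 = 0.272.
P(Income=Q1) = 0.070 + 0.012 + 0.086 + 0.019 = 0.187.
P(Education=Bach, Income=Q1) − P(Education=Bach)P(Income=Q1) = 0.019 − 0.272×0.187 = -0.032.

-0.032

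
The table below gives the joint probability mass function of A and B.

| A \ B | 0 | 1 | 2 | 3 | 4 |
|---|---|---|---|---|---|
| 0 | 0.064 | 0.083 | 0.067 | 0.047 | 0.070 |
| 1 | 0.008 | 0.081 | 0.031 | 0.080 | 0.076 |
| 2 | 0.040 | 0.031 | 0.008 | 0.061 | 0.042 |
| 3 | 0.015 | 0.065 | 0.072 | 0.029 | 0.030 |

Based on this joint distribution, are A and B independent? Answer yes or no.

no

P(A=3) = 0.211 and P(B=2) = 0.178, so their product is 0.03756, but P(A=3, B=2) = 0.072. Since these differ, A and B are not independent.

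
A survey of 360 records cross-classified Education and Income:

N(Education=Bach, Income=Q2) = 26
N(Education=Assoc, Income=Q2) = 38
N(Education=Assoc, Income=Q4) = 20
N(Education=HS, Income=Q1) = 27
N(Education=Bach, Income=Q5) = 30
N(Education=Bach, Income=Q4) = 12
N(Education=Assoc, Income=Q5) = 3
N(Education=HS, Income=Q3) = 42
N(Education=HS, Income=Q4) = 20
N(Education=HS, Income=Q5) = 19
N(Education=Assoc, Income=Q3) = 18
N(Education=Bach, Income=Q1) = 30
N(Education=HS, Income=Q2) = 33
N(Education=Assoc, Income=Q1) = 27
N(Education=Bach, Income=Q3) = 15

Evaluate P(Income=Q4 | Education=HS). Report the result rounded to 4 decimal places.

0.1418

Total with Education=HS: 27 + 33 + 42 + 20 + 19 = 141.
P(Income=Q4 | Education=HS) = 20/141 = 0.1418.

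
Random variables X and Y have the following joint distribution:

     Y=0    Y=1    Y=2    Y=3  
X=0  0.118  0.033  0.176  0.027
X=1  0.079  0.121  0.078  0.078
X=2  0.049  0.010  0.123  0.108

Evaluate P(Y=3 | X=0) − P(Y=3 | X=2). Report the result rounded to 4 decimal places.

P(X=0) = 0.118 + 0.033 + 0.176 + 0.027 = 0.354; P(Y=3 | X=0) = 0.027/0.354 = 0.07627.
P(X=2) = 0.049 + 0.010 + 0.123 + 0.108 = 0.290; P(Y=3 | X=2) = 0.108/0.290 = 0.37241.
Difference = -0.2961.

-0.2961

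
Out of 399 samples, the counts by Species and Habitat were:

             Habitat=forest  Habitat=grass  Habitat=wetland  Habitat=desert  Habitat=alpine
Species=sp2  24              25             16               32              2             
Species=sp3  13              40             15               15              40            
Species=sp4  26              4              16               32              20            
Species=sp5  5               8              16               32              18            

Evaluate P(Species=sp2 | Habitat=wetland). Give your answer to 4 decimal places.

Total with Habitat=wetland: 16 + 15 + 16 + 16 = 63.
P(Species=sp2 | Habitat=wetland) = 16/63 = 0.2540.

0.2540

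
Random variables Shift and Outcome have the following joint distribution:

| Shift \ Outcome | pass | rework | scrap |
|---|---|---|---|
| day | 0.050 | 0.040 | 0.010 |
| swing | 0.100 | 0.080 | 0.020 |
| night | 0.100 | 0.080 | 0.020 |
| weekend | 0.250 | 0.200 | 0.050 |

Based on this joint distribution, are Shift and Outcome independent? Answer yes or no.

yes

Every cell satisfies P(Shift,Outcome) = P(Shift)·P(Outcome). For instance P(Shift=swing) = 0.200, P(Outcome=rework) = 0.400, and 0.200×0.400 = 0.080 matches the joint entry. So Shift and Outcome are independent.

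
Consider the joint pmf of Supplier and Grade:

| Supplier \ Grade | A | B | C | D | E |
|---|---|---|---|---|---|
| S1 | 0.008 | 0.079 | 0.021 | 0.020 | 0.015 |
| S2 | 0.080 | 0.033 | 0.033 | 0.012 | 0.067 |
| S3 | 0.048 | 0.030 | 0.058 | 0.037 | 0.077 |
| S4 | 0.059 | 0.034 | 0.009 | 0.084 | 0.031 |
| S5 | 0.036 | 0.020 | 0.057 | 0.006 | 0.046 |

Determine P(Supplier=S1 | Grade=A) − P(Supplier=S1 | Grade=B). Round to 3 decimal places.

-0.368

P(Grade=A) = 0.008 + 0.080 + 0.048 + 0.059 + 0.036 = 0.231; P(Supplier=S1 | Grade=A) = 0.008/0.231 = 0.0346.
P(Grade=B) = 0.079 + 0.033 + 0.030 + 0.034 + 0.020 = 0.196; P(Supplier=S1 | Grade=B) = 0.079/0.196 = 0.4031.
Difference = -0.368.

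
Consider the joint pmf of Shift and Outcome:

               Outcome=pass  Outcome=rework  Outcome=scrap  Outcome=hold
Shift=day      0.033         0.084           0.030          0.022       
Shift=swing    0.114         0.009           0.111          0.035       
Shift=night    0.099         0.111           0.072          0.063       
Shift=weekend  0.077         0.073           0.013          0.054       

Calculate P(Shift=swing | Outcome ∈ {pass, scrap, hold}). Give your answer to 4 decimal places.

0.3596

P(Outcome=pass) = 0.033 + 0.114 + 0.099 + 0.077 = 0.323.
P(Outcome=scrap) = 0.030 + 0.111 + 0.072 + 0.013 = 0.226.
P(Outcome=hold) = 0.022 + 0.035 + 0.063 + 0.054 = 0.174.
P(Outcome ∈ {pass, scrap, hold}) = 0.323 + 0.226 + 0.174 = 0.723; P(Shift=swing, Outcome ∈ {pass, scrap, hold}) = 0.114 + 0.111 + 0.035 = 0.260.
P(Shift=swing | Outcome ∈ {pass, scrap, hold}) = 0.260/0.723 = 0.3596.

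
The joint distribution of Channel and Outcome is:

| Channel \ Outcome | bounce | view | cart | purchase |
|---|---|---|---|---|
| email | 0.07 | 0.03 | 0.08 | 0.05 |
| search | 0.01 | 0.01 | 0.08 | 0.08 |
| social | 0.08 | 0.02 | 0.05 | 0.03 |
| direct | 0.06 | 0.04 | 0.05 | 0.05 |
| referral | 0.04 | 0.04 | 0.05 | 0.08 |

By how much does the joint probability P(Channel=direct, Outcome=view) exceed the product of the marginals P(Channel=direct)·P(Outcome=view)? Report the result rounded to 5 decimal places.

0.01200

P(Channel=direct) = 0.06 + 0.04 + 0.05 + 0.05 = 0.20.
P(Outcome=view) = 0.03 + 0.01 + 0.02 + 0.04 + 0.04 = 0.14.
P(Channel=direct, Outcome=view) − P(Channel=direct)P(Outcome=view) = 0.04 − 0.20×0.14 = 0.01200.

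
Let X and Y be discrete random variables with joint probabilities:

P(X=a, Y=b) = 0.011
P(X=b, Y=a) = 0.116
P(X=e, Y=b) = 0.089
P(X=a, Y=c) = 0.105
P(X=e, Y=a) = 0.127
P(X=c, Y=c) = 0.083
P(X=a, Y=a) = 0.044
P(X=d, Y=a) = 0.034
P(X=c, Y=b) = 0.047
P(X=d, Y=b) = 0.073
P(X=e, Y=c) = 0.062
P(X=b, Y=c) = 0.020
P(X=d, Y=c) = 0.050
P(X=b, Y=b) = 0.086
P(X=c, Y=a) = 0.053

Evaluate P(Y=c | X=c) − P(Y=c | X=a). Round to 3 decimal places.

-0.203

P(X=c) = 0.053 + 0.047 + 0.083 = 0.183; P(Y=c | X=c) = 0.083/0.183 = 0.4536.
P(X=a) = 0.044 + 0.011 + 0.105 = 0.160; P(Y=c | X=a) = 0.105/0.160 = 0.6563.
Difference = -0.203.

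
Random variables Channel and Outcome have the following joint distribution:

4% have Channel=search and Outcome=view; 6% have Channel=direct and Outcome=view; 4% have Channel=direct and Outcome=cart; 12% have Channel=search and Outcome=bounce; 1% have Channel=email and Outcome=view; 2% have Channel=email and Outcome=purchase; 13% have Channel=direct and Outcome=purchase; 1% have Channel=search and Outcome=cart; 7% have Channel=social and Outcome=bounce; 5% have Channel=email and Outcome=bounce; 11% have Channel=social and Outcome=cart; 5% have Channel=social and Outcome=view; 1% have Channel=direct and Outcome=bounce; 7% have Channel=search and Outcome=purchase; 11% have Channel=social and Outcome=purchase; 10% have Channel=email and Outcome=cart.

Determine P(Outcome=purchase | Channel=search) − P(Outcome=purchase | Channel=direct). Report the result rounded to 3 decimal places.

-0.250

P(Channel=search) = 0.12 + 0.04 + 0.01 + 0.07 = 0.24; P(Outcome=purchase | Channel=search) = 0.07/0.24 = 0.2917.
P(Channel=direct) = 0.01 + 0.06 + 0.04 + 0.13 = 0.24; P(Outcome=purchase | Channel=direct) = 0.13/0.24 = 0.5417.
Difference = -0.250.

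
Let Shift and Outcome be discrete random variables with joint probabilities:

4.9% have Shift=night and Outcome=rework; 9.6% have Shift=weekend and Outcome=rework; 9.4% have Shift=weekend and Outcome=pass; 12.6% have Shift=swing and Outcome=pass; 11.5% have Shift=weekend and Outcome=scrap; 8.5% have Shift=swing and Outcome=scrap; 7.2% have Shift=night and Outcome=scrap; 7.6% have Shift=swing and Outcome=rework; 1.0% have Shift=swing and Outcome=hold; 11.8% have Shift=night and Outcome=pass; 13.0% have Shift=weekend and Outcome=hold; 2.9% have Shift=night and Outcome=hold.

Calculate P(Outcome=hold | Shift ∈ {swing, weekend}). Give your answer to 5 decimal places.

P(Shift=swing) = 0.126 + 0.076 + 0.085 + 0.010 = 0.297.
P(Shift=weekend) = 0.094 + 0.096 + 0.115 + 0.130 = 0.435.
P(Shift ∈ {swing, weekend}) = 0.297 + 0.435 = 0.732; P(Outcome=hold, Shift ∈ {swing, weekend}) = 0.010 + 0.130 = 0.140.
P(Outcome=hold | Shift ∈ {swing, weekend}) = 0.140/0.732 = 0.19126.

0.19126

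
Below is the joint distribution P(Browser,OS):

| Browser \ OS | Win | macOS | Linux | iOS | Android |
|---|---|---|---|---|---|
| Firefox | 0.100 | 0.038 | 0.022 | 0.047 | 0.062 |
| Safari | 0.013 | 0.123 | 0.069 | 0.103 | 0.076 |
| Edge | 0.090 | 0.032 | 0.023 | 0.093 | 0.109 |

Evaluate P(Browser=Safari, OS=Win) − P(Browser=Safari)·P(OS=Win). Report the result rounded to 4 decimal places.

P(Browser=Safari) = 0.013 + 0.123 + 0.069 + 0.103 + 0.076 = 0.384.
P(OS=Win) = 0.100 + 0.013 + 0.090 = 0.203.
P(Browser=Safari, OS=Win) − P(Browser=Safari)P(OS=Win) = 0.013 − 0.384×0.203 = -0.0650.

-0.0650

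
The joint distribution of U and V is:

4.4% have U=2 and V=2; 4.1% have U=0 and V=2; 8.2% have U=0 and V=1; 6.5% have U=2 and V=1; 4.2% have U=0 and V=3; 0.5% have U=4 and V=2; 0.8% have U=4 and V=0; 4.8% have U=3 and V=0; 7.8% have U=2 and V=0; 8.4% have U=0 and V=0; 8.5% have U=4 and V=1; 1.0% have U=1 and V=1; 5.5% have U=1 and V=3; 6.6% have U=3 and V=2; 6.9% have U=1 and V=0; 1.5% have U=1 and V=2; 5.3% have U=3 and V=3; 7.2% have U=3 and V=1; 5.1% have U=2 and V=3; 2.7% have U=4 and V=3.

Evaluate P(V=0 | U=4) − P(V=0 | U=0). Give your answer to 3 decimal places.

-0.273

P(U=4) = 0.008 + 0.085 + 0.005 + 0.027 = 0.125; P(V=0 | U=4) = 0.008/0.125 = 0.0640.
P(U=0) = 0.084 + 0.082 + 0.041 + 0.042 = 0.249; P(V=0 | U=0) = 0.084/0.249 = 0.3373.
Difference = -0.273.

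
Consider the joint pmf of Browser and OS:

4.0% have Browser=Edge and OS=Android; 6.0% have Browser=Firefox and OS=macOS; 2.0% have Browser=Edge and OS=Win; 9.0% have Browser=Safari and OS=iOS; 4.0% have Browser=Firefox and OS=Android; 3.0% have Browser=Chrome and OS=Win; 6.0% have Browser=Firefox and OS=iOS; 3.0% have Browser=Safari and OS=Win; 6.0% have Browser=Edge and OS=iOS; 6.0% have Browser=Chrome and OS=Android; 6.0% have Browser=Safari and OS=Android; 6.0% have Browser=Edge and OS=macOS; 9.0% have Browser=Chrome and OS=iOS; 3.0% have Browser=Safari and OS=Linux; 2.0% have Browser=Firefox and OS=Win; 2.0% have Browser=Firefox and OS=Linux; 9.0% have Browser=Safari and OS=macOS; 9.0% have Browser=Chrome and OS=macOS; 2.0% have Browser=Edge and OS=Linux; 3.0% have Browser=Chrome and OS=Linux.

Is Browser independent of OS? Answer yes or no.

Every cell satisfies P(Browser,OS) = P(Browser)·P(OS). For instance P(Browser=Chrome) = 0.300, P(OS=iOS) = 0.300, and 0.300×0.300 = 0.090 matches the joint entry. So Browser and OS are independent.

yes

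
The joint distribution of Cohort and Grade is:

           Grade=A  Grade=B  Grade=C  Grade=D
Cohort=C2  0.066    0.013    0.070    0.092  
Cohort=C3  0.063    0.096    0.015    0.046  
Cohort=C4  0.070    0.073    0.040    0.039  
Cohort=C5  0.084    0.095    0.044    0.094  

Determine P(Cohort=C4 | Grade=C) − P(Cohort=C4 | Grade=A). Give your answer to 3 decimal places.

P(Grade=C) = 0.070 + 0.015 + 0.040 + 0.044 = 0.169; P(Cohort=C4 | Grade=C) = 0.040/0.169 = 0.2367.
P(Grade=A) = 0.066 + 0.063 + 0.070 + 0.084 = 0.283; P(Cohort=C4 | Grade=A) = 0.070/0.283 = 0.2473.
Difference = -0.011.

-0.011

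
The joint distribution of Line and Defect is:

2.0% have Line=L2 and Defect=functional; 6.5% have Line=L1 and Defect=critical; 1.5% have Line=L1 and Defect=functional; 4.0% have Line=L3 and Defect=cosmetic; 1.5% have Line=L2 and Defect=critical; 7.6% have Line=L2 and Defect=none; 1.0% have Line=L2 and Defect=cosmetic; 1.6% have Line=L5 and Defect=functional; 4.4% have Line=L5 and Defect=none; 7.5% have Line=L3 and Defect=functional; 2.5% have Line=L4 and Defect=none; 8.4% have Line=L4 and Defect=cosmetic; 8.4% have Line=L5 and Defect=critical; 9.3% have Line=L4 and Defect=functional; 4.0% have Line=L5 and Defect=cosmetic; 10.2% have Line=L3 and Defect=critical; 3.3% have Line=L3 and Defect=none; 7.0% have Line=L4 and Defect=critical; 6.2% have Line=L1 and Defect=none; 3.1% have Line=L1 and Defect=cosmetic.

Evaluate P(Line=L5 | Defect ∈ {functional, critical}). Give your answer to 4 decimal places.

P(Defect=functional) = 0.015 + 0.020 + 0.075 + 0.093 + 0.016 = 0.219.
P(Defect=critical) = 0.065 + 0.015 + 0.102 + 0.070 + 0.084 = 0.336.
P(Defect ∈ {functional, critical}) = 0.219 + 0.336 = 0.555; P(Line=L5, Defect ∈ {functional, critical}) = 0.016 + 0.084 = 0.100.
P(Line=L5 | Defect ∈ {functional, critical}) = 0.100/0.555 = 0.1802.

0.1802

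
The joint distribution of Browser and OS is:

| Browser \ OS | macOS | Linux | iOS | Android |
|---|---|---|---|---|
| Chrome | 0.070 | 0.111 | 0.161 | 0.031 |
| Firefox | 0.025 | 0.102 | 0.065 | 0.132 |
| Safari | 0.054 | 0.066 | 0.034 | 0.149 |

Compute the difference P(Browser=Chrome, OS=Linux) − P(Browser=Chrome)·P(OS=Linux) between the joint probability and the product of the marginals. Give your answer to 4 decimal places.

P(Browser=Chrome) = 0.070 + 0.111 + 0.161 + 0.031 = 0.373.
P(OS=Linux) = 0.111 + 0.102 + 0.066 = 0.279.
P(Browser=Chrome, OS=Linux) − P(Browser=Chrome)P(OS=Linux) = 0.111 − 0.373×0.279 = 0.0069.

0.0069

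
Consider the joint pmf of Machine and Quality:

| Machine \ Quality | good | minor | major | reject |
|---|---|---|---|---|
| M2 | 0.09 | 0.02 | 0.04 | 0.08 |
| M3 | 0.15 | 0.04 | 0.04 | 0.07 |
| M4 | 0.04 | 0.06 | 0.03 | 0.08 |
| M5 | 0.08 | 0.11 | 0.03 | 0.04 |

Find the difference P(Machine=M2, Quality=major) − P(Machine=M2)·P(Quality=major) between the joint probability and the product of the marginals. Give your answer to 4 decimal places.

P(Machine=M2) = 0.09 + 0.02 + 0.04 + 0.08 = 0.23.
P(Quality=major) = 0.04 + 0.04 + 0.03 + 0.03 = 0.14.
P(Machine=M2, Quality=major) − P(Machine=M2)P(Quality=major) = 0.04 − 0.23×0.14 = 0.0078.

0.0078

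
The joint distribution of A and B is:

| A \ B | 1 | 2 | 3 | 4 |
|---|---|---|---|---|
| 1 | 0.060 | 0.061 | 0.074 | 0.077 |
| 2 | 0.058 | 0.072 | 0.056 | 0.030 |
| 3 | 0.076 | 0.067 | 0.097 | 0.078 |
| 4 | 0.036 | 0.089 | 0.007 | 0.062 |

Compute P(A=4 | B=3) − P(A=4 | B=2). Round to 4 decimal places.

-0.2780

P(B=3) = 0.074 + 0.056 + 0.097 + 0.007 = 0.234; P(A=4 | B=3) = 0.007/0.234 = 0.02991.
P(B=2) = 0.061 + 0.072 + 0.067 + 0.089 = 0.289; P(A=4 | B=2) = 0.089/0.289 = 0.30796.
Difference = -0.2780.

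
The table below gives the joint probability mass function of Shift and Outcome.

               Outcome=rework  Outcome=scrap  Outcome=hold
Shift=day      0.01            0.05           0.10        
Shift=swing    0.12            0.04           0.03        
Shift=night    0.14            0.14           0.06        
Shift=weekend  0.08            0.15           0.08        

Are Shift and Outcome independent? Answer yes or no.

P(Shift=day) = 0.16 and P(Outcome=hold) = 0.27, so their product is 0.0432, but P(Shift=day, Outcome=hold) = 0.10. Since these differ, Shift and Outcome are not independent.

no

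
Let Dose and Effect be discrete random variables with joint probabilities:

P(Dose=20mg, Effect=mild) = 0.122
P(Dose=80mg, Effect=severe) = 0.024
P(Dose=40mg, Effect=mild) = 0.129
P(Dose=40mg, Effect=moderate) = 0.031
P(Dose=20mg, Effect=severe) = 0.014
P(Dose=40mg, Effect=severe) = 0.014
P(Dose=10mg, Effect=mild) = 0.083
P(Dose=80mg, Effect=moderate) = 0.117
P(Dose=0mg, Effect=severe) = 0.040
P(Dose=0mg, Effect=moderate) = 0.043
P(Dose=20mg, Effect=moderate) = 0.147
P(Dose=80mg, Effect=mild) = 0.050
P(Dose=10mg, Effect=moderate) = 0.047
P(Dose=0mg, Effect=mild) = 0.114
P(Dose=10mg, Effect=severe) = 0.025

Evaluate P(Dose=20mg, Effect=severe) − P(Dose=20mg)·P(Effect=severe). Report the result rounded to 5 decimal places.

-0.01911

P(Dose=20mg) = 0.122 + 0.147 + 0.014 = 0.283.
P(Effect=severe) = 0.040 + 0.025 + 0.014 + 0.014 + 0.024 = 0.117.
P(Dose=20mg, Effect=severe) − P(Dose=20mg)P(Effect=severe) = 0.014 − 0.283×0.117 = -0.01911.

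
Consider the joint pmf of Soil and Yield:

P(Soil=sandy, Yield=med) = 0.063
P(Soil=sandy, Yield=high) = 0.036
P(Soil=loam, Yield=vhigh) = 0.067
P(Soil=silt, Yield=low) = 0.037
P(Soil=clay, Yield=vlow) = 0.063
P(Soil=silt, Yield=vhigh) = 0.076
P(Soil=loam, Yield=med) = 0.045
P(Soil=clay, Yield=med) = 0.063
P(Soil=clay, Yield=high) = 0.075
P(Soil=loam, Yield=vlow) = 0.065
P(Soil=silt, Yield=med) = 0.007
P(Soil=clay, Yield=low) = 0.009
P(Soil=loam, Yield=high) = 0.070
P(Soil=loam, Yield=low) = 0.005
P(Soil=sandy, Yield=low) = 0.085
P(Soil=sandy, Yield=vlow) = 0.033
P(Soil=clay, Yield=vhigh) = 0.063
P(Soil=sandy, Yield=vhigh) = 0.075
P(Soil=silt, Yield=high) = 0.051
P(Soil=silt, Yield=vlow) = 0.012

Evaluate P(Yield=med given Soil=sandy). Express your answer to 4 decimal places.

0.2158

P(Soil=sandy) = 0.033 + 0.085 + 0.063 + 0.036 + 0.075 = 0.292.
P(Yield=med | Soil=sandy) = 0.063/0.292 = 0.2158.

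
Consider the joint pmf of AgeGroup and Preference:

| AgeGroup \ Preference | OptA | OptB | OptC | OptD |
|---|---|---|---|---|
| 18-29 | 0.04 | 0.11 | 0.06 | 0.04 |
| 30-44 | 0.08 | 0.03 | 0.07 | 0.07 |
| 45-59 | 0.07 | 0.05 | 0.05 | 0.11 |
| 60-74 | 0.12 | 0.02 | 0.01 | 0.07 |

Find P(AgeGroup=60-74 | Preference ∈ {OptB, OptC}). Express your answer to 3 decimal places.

0.075

P(Preference=OptB) = 0.11 + 0.03 + 0.05 + 0.02 = 0.21.
P(Preference=OptC) = 0.06 + 0.07 + 0.05 + 0.01 = 0.19.
P(Preference ∈ {OptB, OptC}) = 0.21 + 0.19 = 0.40; P(AgeGroup=60-74, Preference ∈ {OptB, OptC}) = 0.02 + 0.01 = 0.03.
P(AgeGroup=60-74 | Preference ∈ {OptB, OptC}) = 0.03/0.40 = 0.075.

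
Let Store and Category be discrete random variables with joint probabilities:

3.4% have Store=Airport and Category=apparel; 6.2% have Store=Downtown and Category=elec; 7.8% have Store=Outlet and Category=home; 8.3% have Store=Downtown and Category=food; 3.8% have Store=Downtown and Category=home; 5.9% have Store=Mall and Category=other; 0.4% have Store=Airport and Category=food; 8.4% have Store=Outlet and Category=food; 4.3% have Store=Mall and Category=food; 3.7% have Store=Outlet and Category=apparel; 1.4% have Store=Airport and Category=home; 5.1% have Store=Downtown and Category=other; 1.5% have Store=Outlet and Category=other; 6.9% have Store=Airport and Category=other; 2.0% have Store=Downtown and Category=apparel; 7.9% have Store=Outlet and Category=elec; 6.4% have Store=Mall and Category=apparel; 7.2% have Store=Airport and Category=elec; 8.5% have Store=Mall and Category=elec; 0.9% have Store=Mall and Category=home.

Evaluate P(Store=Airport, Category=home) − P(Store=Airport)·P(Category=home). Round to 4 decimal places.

P(Store=Airport) = 0.004 + 0.034 + 0.072 + 0.014 + 0.069 = 0.193.
P(Category=home) = 0.038 + 0.009 + 0.014 + 0.078 = 0.139.
P(Store=Airport, Category=home) − P(Store=Airport)P(Category=home) = 0.014 − 0.193×0.139 = -0.0128.

-0.0128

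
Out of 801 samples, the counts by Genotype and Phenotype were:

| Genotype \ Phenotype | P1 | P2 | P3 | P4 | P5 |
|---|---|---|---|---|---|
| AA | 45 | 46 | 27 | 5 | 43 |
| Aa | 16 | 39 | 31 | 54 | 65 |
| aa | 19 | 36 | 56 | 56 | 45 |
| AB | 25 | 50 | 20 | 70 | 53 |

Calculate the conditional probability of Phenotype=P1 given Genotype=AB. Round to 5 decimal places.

0.11468

Total with Genotype=AB: 25 + 50 + 20 + 70 + 53 = 218.
P(Phenotype=P1 | Genotype=AB) = 25/218 = 0.11468.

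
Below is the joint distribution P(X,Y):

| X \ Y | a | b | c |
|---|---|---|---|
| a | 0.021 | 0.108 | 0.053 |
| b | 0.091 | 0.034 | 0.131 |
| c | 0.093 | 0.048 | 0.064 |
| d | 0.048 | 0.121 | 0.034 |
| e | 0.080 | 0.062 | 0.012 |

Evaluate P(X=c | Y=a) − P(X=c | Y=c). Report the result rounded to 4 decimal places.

0.0616

P(Y=a) = 0.021 + 0.091 + 0.093 + 0.048 + 0.080 = 0.333; P(X=c | Y=a) = 0.093/0.333 = 0.27928.
P(Y=c) = 0.053 + 0.131 + 0.064 + 0.034 + 0.012 = 0.294; P(X=c | Y=c) = 0.064/0.294 = 0.21769.
Difference = 0.0616.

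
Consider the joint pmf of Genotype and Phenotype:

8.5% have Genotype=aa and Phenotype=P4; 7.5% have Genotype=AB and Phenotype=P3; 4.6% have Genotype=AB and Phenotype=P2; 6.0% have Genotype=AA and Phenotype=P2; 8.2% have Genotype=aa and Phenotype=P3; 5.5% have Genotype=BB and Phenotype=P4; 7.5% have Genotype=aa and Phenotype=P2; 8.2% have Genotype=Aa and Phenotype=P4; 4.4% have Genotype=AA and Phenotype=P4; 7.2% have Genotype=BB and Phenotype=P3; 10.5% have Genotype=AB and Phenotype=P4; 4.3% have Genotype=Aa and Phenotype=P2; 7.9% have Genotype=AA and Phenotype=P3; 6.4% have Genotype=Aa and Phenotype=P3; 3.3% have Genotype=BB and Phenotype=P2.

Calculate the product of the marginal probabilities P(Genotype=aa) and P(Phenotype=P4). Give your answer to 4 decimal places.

P(Genotype=aa) = 0.075 + 0.082 + 0.085 = 0.242.
P(Phenotype=P4) = 0.044 + 0.082 + 0.085 + 0.105 + 0.055 = 0.371.
Product: 0.242 × 0.371 = 0.0898.

0.0898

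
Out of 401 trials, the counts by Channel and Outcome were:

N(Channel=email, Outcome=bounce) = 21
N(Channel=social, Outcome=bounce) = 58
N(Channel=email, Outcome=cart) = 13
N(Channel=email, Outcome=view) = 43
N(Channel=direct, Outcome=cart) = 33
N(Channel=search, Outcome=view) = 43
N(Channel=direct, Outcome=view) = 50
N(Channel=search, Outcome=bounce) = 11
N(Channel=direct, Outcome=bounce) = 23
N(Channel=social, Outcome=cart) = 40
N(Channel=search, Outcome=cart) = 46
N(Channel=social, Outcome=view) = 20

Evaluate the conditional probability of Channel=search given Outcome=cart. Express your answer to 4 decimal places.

Total with Outcome=cart: 13 + 46 + 40 + 33 = 132.
P(Channel=search | Outcome=cart) = 46/132 = 0.3485.

0.3485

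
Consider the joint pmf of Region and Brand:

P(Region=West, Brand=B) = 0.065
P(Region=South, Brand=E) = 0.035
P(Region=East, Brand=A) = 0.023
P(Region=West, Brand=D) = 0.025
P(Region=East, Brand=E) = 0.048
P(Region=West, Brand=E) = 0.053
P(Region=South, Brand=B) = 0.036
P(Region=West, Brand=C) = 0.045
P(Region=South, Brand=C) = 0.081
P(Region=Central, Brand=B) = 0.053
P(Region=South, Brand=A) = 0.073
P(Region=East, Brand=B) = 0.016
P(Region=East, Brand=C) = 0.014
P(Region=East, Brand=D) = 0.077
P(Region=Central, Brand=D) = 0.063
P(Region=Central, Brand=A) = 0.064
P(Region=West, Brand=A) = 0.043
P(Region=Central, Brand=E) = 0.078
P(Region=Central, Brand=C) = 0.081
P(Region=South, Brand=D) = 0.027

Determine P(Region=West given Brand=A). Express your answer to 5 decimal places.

P(Brand=A) = 0.073 + 0.023 + 0.043 + 0.064 = 0.203.
P(Region=West | Brand=A) = 0.043/0.203 = 0.21182.

0.21182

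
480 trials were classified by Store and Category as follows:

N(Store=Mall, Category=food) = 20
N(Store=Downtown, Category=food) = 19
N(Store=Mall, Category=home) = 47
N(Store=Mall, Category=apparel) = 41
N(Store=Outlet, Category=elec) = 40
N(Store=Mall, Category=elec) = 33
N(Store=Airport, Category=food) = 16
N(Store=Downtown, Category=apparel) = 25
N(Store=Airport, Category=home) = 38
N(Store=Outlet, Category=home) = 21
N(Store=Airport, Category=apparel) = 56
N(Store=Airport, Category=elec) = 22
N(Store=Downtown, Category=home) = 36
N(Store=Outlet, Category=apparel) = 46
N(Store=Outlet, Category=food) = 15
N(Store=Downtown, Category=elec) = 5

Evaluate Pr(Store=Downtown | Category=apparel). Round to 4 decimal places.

Total with Category=apparel: 25 + 41 + 56 + 46 = 168.
P(Store=Downtown | Category=apparel) = 25/168 = 0.1488.

0.1488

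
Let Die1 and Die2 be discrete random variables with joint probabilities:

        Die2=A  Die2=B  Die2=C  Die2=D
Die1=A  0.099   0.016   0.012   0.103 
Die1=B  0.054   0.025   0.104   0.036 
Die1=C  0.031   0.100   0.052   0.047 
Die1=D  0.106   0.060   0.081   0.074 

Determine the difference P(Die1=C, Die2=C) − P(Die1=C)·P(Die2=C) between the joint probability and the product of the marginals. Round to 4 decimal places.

-0.0053

P(Die1=C) = 0.031 + 0.100 + 0.052 + 0.047 = 0.230.
P(Die2=C) = 0.012 + 0.104 + 0.052 + 0.081 = 0.249.
P(Die1=C, Die2=C) − P(Die1=C)P(Die2=C) = 0.052 − 0.230×0.249 = -0.0053.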